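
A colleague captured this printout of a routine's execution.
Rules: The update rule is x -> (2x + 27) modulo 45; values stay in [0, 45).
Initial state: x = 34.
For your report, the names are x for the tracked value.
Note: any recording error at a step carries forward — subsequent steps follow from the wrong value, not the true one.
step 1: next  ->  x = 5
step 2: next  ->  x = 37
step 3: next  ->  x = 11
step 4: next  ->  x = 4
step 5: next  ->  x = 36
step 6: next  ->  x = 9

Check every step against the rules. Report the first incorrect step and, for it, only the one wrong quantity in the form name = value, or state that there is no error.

step 5, x = 35

1. x = (2*34 + 27) mod 45 = 5 (checks out)
2. x = (2*5 + 27) mod 45 = 37 (confirmed correct)
3. x = (2*37 + 27) mod 45 = 11 (same as recorded)
4. x = (2*11 + 27) mod 45 = 4 (checks out)
5. x = (2*4 + 27) mod 45 = 35 (the printout disagrees here)
Step 5 is the first one off; corrected, x = 35.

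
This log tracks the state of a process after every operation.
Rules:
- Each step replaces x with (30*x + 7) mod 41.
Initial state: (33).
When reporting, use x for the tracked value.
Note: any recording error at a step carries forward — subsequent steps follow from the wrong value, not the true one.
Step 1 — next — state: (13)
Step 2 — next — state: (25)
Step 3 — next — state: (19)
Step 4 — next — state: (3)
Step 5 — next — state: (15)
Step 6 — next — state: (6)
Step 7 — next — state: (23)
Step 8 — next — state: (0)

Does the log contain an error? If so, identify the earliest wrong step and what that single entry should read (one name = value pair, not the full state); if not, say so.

step 2, x = 28

Recomputing the run from the initial state:
step 1: x = 13
step 2: x = 28
step 3: x = 27
step 4: x = 38
step 5: x = 40
step 6: x = 18
step 7: x = 14
step 8: x = 17
The first disagreement with the log is at step 2, where the value should be x = 28.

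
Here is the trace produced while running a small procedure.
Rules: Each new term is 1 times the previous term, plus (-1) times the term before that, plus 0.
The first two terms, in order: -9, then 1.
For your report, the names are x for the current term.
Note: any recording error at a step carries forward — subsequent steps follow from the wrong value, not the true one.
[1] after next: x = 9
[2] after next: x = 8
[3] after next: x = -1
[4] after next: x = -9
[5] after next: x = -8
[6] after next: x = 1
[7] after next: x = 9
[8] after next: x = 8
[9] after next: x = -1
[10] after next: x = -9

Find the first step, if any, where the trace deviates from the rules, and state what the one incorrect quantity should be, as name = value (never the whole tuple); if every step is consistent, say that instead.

step 1, x = 10

1. x = 1*(1) + (-1)*(-9) + (0) = 10 (first mismatch against the trace)
Conclusion: step 1 carries the first error; the entry should be x = 10.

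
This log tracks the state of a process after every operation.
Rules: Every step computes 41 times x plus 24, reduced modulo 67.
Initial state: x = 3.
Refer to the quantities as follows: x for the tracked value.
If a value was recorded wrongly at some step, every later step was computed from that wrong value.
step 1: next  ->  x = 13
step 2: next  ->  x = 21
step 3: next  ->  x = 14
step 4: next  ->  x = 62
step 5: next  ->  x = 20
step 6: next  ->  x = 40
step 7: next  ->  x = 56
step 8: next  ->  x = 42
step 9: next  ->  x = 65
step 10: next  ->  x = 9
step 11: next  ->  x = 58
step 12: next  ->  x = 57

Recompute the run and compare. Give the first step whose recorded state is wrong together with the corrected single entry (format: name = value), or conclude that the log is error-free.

1. x = (41*3 + 24) mod 67 = 13 (confirmed correct)
2. x = (41*13 + 24) mod 67 = 21 (confirmed correct)
3. x = (41*21 + 24) mod 67 = 14 (matches)
4. x = (41*14 + 24) mod 67 = 62 (same as recorded)
5. x = (41*62 + 24) mod 67 = 20 (confirmed correct)
6. x = (41*20 + 24) mod 67 = 40 (same as recorded)
7. x = (41*40 + 24) mod 67 = 56 (matches)
8. x = (41*56 + 24) mod 67 = 42 (exactly as logged)
9. x = (41*42 + 24) mod 67 = 4 (the recorded entry deviates here)
The audit stops at step 9: the recorded entry is wrong and should be x = 4.

step 9, x = 4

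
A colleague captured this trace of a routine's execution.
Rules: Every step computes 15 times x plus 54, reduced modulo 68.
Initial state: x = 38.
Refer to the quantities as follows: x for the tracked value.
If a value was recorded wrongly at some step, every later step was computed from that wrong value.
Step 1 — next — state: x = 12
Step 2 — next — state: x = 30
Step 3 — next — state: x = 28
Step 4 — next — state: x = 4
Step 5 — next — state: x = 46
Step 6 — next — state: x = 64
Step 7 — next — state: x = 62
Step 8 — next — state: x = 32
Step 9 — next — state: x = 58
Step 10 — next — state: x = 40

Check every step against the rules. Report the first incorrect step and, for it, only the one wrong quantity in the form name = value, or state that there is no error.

step 4, x = 66

Recomputing the run from the initial state:
step 1: x = 12
step 2: x = 30
step 3: x = 28
step 4: x = 66
step 5: x = 24
step 6: x = 6
step 7: x = 8
step 8: x = 38
step 9: x = 12
step 10: x = 30
The first disagreement with the trace is at step 4, where the value should be x = 66.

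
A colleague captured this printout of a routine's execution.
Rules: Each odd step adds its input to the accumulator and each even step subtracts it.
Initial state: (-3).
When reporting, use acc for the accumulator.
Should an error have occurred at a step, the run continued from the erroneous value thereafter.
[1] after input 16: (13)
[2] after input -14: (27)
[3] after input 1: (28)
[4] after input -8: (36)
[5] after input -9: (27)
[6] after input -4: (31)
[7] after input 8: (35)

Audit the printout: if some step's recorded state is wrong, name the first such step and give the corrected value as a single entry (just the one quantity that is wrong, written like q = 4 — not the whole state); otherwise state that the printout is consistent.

step 7, acc = 39

Step 1: acc = -3 + 16 = 13 — verified.
Step 2: acc = 13 - -14 = 27 — confirmed correct.
Step 3: acc = 27 + 1 = 28 — exactly as logged.
Step 4: acc = 28 - -8 = 36 — exactly as logged.
Step 5: acc = 36 + -9 = 27 — agrees with the printout.
Step 6: acc = 27 - -4 = 31 — verified.
Step 7: acc = 31 + 8 = 39 — first mismatch against the printout.
That makes step 7 the first incorrect line — acc = 39 is what it should show.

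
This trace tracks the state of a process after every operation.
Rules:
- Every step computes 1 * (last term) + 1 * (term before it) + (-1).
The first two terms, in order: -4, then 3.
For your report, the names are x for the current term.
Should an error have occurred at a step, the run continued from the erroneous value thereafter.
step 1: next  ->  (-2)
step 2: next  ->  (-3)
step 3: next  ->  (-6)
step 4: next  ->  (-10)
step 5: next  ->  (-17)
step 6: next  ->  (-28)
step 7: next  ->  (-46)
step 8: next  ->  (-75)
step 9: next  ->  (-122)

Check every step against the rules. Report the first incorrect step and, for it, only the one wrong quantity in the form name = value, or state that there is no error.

Step 1: x = 1*(3) + (1)*(-4) + (-1) = -2 — in agreement.
Step 2: x = 1*(-2) + (1)*(3) + (-1) = 0 — the recorded entry deviates here.
Step 2 is the first one off; corrected, x = 0.

step 2, x = 0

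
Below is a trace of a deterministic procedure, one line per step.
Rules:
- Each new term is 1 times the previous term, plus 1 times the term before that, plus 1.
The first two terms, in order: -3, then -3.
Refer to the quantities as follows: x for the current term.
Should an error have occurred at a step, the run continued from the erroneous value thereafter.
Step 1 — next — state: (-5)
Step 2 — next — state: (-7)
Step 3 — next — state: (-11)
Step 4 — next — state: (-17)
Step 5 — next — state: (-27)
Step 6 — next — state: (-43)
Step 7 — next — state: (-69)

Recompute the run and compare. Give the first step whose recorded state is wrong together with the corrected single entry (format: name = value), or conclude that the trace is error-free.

no error

step 1: x = 1*(-3) + (1)*(-3) + (1) = -5 -> exactly as logged
step 2: x = 1*(-5) + (1)*(-3) + (1) = -7 -> agrees with the trace
step 3: x = 1*(-7) + (1)*(-5) + (1) = -11 -> exactly as logged
step 4: x = 1*(-11) + (1)*(-7) + (1) = -17 -> agrees with the trace
step 5: x = 1*(-17) + (1)*(-11) + (1) = -27 -> agrees with the trace
step 6: x = 1*(-27) + (1)*(-17) + (1) = -43 -> matches
step 7: x = 1*(-43) + (1)*(-27) + (1) = -69 -> agrees with the trace
Nothing is out of place; the run is error-free.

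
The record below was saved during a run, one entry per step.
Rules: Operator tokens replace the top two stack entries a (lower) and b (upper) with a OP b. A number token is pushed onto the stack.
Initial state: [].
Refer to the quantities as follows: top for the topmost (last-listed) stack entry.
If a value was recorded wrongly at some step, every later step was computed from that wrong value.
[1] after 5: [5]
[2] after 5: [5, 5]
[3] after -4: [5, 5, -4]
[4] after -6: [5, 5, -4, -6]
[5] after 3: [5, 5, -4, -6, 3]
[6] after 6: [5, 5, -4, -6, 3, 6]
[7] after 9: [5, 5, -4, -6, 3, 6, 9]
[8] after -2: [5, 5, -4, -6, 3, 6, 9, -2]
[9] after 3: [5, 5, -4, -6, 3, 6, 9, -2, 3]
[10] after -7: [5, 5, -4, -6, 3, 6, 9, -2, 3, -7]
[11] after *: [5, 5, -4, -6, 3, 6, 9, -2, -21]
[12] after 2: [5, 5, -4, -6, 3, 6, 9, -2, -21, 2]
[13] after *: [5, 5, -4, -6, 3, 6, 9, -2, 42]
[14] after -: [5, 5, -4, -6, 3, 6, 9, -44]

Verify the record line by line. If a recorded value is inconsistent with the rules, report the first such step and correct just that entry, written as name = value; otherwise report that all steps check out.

step 13, top = -42

Recomputing the run from the initial state:
step 1: [5]
step 2: [5, 5]
step 3: [5, 5, -4]
step 4: [5, 5, -4, -6]
step 5: [5, 5, -4, -6, 3]
step 6: [5, 5, -4, -6, 3, 6]
step 7: [5, 5, -4, -6, 3, 6, 9]
step 8: [5, 5, -4, -6, 3, 6, 9, -2]
step 9: [5, 5, -4, -6, 3, 6, 9, -2, 3]
step 10: [5, 5, -4, -6, 3, 6, 9, -2, 3, -7]
step 11: [5, 5, -4, -6, 3, 6, 9, -2, -21]
step 12: [5, 5, -4, -6, 3, 6, 9, -2, -21, 2]
step 13: [5, 5, -4, -6, 3, 6, 9, -2, -42]
step 14: [5, 5, -4, -6, 3, 6, 9, 40]
The first disagreement with the record is at step 13, where the value should be top = -42.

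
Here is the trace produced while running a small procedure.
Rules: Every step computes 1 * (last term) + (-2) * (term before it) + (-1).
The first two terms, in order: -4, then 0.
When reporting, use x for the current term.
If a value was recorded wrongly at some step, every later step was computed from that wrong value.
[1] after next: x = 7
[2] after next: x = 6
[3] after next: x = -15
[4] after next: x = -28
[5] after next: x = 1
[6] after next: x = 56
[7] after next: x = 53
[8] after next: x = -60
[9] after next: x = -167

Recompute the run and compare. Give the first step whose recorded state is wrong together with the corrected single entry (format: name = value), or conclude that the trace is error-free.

Recomputing the run from the initial state:
step 1: x = 7
step 2: x = 6
step 3: x = -9
step 4: x = -22
step 5: x = -5
step 6: x = 38
step 7: x = 47
step 8: x = -30
step 9: x = -125
The first disagreement with the trace is at step 3, where the value should be x = -9.

step 3, x = -9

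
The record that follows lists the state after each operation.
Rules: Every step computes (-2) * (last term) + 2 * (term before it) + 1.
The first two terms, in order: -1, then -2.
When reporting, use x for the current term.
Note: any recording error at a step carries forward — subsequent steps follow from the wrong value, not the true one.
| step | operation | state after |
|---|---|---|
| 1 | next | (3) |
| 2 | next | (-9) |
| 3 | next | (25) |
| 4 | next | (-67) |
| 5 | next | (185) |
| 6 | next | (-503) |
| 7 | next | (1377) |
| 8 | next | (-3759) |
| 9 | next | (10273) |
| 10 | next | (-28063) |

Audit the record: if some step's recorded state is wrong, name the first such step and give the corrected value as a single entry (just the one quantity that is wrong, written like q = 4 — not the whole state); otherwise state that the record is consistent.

no error

1. x = -2*(-2) + (2)*(-1) + (1) = 3 (matches)
2. x = -2*(3) + (2)*(-2) + (1) = -9 (matches)
3. x = -2*(-9) + (2)*(3) + (1) = 25 (confirmed correct)
4. x = -2*(25) + (2)*(-9) + (1) = -67 (agrees with the record)
5. x = -2*(-67) + (2)*(25) + (1) = 185 (agrees with the record)
6. x = -2*(185) + (2)*(-67) + (1) = -503 (agrees with the record)
7. x = -2*(-503) + (2)*(185) + (1) = 1377 (same as recorded)
8. x = -2*(1377) + (2)*(-503) + (1) = -3759 (verified)
9. x = -2*(-3759) + (2)*(1377) + (1) = 10273 (verified)
10. x = -2*(10273) + (2)*(-3759) + (1) = -28063 (consistent with the record)
All entries verified; no error found.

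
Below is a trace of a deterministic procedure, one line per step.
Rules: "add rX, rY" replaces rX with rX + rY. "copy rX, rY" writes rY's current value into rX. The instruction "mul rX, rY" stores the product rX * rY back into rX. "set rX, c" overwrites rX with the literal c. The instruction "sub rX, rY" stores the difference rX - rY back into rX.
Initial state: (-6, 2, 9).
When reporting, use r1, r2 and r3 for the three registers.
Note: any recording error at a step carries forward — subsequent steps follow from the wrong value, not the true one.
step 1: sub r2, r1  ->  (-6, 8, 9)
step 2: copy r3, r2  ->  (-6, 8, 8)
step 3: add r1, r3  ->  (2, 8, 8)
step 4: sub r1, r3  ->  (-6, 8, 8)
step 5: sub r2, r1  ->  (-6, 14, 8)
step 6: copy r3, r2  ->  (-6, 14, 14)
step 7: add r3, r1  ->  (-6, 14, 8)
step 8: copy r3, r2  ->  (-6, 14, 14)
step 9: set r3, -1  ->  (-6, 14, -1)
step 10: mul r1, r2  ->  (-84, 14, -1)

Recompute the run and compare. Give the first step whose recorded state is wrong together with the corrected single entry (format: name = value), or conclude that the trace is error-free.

Recomputing the run from the initial state:
step 1: r1 = -6, r2 = 8, r3 = 9
step 2: r1 = -6, r2 = 8, r3 = 8
step 3: r1 = 2, r2 = 8, r3 = 8
step 4: r1 = -6, r2 = 8, r3 = 8
step 5: r1 = -6, r2 = 14, r3 = 8
step 6: r1 = -6, r2 = 14, r3 = 14
step 7: r1 = -6, r2 = 14, r3 = 8
step 8: r1 = -6, r2 = 14, r3 = 14
step 9: r1 = -6, r2 = 14, r3 = -1
step 10: r1 = -84, r2 = 14, r3 = -1
This matches the trace at every step.

no error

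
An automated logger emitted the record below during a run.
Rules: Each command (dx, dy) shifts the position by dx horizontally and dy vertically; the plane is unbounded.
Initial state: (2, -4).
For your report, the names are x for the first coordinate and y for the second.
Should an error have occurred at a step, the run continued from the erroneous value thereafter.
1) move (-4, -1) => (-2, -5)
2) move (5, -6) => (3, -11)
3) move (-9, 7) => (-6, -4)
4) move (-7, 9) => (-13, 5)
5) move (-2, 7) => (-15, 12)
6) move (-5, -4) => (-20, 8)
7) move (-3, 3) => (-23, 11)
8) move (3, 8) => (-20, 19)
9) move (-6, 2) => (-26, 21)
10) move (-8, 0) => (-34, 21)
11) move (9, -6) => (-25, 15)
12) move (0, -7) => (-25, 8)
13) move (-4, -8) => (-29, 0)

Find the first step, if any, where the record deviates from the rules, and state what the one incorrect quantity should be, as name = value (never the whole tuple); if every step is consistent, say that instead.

1. x = 2 + (-4) = -2, y = -4 + (-1) = -5 (exactly as logged)
2. x = -2 + (5) = 3, y = -5 + (-6) = -11 (verified)
3. x = 3 + (-9) = -6, y = -11 + (7) = -4 (exactly as logged)
4. x = -6 + (-7) = -13, y = -4 + (9) = 5 (verified)
5. x = -13 + (-2) = -15, y = 5 + (7) = 12 (consistent with the record)
6. x = -15 + (-5) = -20, y = 12 + (-4) = 8 (checks out)
7. x = -20 + (-3) = -23, y = 8 + (3) = 11 (in agreement)
8. x = -23 + (3) = -20, y = 11 + (8) = 19 (no discrepancy)
9. x = -20 + (-6) = -26, y = 19 + (2) = 21 (matches)
10. x = -26 + (-8) = -34, y = 21 + (0) = 21 (same as recorded)
11. x = -34 + (9) = -25, y = 21 + (-6) = 15 (same as recorded)
12. x = -25 + (0) = -25, y = 15 + (-7) = 8 (matches)
13. x = -25 + (-4) = -29, y = 8 + (-8) = 0 (exactly as logged)
No step deviates from the rules.

no error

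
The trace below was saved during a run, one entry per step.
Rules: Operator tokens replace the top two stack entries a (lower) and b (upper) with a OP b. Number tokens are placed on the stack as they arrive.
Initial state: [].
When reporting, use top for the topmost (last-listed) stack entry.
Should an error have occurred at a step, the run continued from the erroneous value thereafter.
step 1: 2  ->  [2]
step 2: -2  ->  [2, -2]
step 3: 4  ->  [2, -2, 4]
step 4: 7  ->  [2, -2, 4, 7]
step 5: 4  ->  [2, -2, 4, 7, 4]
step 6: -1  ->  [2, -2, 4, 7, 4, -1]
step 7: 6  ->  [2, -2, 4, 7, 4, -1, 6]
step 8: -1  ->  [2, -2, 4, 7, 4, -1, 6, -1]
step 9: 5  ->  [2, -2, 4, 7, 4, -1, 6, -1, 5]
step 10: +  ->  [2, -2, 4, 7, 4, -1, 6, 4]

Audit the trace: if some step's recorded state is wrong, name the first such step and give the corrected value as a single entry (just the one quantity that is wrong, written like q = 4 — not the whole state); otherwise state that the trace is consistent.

step 1: push 2: top = 2 -> checks out
step 2: push -2: top = -2 -> no discrepancy
step 3: push 4: top = 4 -> confirmed correct
step 4: push 7: top = 7 -> no discrepancy
step 5: push 4: top = 4 -> verified
step 6: push -1: top = -1 -> consistent with the trace
step 7: push 6: top = 6 -> confirmed correct
step 8: push -1: top = -1 -> matches
step 9: push 5: top = 5 -> matches
step 10: -1 + 5 = 4 -> in agreement
All steps check out; nothing to correct.

no error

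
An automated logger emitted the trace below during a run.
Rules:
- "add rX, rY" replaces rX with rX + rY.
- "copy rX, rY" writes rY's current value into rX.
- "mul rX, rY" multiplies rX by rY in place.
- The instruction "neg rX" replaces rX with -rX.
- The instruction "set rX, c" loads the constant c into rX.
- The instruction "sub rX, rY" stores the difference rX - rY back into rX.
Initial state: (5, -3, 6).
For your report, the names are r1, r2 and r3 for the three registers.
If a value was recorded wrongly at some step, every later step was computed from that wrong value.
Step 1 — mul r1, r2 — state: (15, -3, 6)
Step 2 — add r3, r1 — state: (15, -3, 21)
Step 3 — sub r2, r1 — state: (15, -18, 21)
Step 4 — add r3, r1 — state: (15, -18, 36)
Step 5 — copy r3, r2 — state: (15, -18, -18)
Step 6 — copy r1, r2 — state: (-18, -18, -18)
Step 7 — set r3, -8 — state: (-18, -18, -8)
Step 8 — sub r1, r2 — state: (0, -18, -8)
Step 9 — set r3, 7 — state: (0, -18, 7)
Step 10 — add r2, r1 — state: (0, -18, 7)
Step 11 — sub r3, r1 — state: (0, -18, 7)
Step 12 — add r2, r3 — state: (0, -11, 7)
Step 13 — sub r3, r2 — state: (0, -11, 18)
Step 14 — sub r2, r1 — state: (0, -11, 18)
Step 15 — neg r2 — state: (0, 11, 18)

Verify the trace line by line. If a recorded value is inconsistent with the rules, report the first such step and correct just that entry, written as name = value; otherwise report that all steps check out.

Recomputing the run from the initial state:
step 1: r1 = -15, r2 = -3, r3 = 6
step 2: r1 = -15, r2 = -3, r3 = -9
step 3: r1 = -15, r2 = 12, r3 = -9
step 4: r1 = -15, r2 = 12, r3 = -24
step 5: r1 = -15, r2 = 12, r3 = 12
step 6: r1 = 12, r2 = 12, r3 = 12
step 7: r1 = 12, r2 = 12, r3 = -8
step 8: r1 = 0, r2 = 12, r3 = -8
step 9: r1 = 0, r2 = 12, r3 = 7
step 10: r1 = 0, r2 = 12, r3 = 7
step 11: r1 = 0, r2 = 12, r3 = 7
step 12: r1 = 0, r2 = 19, r3 = 7
step 13: r1 = 0, r2 = 19, r3 = -12
step 14: r1 = 0, r2 = 19, r3 = -12
step 15: r1 = 0, r2 = -19, r3 = -12
The first disagreement with the trace is at step 1, where the value should be r1 = -15.

step 1, r1 = -15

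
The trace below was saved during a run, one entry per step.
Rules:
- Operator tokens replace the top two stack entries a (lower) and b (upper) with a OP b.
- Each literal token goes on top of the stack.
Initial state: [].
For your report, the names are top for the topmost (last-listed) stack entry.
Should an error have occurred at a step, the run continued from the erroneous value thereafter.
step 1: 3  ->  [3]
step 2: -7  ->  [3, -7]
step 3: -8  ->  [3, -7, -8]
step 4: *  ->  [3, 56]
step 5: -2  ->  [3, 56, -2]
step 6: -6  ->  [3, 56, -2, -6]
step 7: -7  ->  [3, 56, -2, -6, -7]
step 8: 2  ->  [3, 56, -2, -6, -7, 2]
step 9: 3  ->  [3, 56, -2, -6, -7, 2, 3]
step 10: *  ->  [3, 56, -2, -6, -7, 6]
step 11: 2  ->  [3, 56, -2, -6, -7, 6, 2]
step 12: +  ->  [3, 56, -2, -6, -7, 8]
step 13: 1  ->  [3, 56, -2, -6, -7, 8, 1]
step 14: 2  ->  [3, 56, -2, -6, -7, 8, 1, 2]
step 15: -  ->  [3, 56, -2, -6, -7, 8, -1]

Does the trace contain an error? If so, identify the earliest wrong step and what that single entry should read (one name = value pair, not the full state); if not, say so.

no error

Recomputing the run from the initial state:
step 1: [3]
step 2: [3, -7]
step 3: [3, -7, -8]
step 4: [3, 56]
step 5: [3, 56, -2]
step 6: [3, 56, -2, -6]
step 7: [3, 56, -2, -6, -7]
step 8: [3, 56, -2, -6, -7, 2]
step 9: [3, 56, -2, -6, -7, 2, 3]
step 10: [3, 56, -2, -6, -7, 6]
step 11: [3, 56, -2, -6, -7, 6, 2]
step 12: [3, 56, -2, -6, -7, 8]
step 13: [3, 56, -2, -6, -7, 8, 1]
step 14: [3, 56, -2, -6, -7, 8, 1, 2]
step 15: [3, 56, -2, -6, -7, 8, -1]
This matches the trace at every step.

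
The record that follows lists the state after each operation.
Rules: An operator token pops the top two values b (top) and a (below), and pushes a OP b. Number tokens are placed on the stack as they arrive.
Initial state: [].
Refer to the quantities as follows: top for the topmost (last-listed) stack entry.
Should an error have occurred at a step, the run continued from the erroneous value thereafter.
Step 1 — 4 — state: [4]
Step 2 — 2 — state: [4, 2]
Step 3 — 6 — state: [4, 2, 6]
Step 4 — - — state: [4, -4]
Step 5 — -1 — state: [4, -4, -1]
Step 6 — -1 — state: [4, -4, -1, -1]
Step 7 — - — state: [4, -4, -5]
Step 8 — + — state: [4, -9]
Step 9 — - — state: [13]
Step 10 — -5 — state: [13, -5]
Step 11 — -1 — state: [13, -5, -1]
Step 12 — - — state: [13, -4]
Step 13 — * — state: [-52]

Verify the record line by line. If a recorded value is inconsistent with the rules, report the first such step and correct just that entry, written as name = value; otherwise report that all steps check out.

step 7, top = 0

1. push 4: top = 4 (same as recorded)
2. push 2: top = 2 (matches)
3. push 6: top = 6 (verified)
4. 2 - 6 = -4 (no discrepancy)
5. push -1: top = -1 (agrees with the record)
6. push -1: top = -1 (in agreement)
7. -1 - -1 = 0 (the record has a different value)
The earliest wrong entry is at step 7: it should read top = 0.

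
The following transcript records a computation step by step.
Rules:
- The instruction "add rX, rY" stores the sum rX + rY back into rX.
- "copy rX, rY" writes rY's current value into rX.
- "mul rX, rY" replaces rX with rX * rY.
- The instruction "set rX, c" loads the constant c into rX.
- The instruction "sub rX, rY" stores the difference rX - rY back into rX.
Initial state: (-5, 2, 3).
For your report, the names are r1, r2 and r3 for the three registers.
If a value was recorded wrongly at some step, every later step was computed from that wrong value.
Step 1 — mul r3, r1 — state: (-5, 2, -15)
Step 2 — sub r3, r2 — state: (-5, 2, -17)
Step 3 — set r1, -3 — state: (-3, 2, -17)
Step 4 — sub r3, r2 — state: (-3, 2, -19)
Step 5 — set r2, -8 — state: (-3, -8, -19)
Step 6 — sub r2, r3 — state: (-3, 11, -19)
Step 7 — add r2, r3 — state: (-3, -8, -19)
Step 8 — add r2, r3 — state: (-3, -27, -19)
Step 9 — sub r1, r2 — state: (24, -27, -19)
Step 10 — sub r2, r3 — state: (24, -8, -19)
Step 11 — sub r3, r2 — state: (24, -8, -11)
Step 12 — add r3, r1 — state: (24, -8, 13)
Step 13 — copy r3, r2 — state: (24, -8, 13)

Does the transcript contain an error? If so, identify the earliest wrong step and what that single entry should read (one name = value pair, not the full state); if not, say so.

step 13, r3 = -8

Recomputing the run from the initial state:
step 1: r1 = -5, r2 = 2, r3 = -15
step 2: r1 = -5, r2 = 2, r3 = -17
step 3: r1 = -3, r2 = 2, r3 = -17
step 4: r1 = -3, r2 = 2, r3 = -19
step 5: r1 = -3, r2 = -8, r3 = -19
step 6: r1 = -3, r2 = 11, r3 = -19
step 7: r1 = -3, r2 = -8, r3 = -19
step 8: r1 = -3, r2 = -27, r3 = -19
step 9: r1 = 24, r2 = -27, r3 = -19
step 10: r1 = 24, r2 = -8, r3 = -19
step 11: r1 = 24, r2 = -8, r3 = -11
step 12: r1 = 24, r2 = -8, r3 = 13
step 13: r1 = 24, r2 = -8, r3 = -8
The first disagreement with the transcript is at step 13, where the value should be r3 = -8.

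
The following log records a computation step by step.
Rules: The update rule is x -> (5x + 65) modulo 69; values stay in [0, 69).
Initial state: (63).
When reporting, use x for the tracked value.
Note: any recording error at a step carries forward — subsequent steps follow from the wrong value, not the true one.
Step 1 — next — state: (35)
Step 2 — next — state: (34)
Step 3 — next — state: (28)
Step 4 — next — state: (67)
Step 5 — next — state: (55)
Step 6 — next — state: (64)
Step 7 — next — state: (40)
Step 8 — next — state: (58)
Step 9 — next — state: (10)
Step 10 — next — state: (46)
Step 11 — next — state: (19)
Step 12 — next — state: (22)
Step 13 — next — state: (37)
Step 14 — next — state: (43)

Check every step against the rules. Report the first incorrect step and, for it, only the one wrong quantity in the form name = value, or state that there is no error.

step 2, x = 33

Step 1: x = (5*63 + 65) mod 69 = 35 — matches.
Step 2: x = (5*35 + 65) mod 69 = 33 — this is not what the log shows.
Conclusion: step 2 carries the first error; the entry should be x = 33.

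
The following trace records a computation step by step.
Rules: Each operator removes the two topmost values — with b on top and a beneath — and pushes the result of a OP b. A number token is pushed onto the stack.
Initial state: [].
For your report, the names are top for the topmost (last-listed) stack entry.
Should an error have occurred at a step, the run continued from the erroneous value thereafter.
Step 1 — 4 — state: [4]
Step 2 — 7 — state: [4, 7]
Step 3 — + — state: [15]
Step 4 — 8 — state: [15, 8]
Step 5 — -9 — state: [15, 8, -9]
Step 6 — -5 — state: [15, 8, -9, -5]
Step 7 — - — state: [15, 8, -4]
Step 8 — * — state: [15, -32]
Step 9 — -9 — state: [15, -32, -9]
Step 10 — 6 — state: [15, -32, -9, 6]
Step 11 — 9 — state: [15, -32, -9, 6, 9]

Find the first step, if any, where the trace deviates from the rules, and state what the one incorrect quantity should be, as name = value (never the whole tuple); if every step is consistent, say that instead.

step 3, top = 11

Step 1: push 4: top = 4 — exactly as logged.
Step 2: push 7: top = 7 — confirmed correct.
Step 3: 4 + 7 = 11 — the entry is off here.
The audit stops at step 3: the recorded entry is wrong and should be top = 11.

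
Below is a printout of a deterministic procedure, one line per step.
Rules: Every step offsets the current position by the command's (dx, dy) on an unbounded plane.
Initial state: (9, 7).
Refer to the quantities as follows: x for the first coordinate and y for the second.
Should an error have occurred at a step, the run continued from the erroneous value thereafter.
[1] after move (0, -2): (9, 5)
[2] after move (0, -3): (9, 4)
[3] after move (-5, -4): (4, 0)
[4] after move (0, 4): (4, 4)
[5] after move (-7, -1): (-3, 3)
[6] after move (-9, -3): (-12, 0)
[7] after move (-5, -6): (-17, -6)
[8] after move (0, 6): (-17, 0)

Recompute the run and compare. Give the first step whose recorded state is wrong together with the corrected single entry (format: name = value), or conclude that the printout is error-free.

Recomputing the run from the initial state:
step 1: x = 9, y = 5
step 2: x = 9, y = 2
step 3: x = 4, y = -2
step 4: x = 4, y = 2
step 5: x = -3, y = 1
step 6: x = -12, y = -2
step 7: x = -17, y = -8
step 8: x = -17, y = -2
The first disagreement with the printout is at step 2, where the value should be y = 2.

step 2, y = 2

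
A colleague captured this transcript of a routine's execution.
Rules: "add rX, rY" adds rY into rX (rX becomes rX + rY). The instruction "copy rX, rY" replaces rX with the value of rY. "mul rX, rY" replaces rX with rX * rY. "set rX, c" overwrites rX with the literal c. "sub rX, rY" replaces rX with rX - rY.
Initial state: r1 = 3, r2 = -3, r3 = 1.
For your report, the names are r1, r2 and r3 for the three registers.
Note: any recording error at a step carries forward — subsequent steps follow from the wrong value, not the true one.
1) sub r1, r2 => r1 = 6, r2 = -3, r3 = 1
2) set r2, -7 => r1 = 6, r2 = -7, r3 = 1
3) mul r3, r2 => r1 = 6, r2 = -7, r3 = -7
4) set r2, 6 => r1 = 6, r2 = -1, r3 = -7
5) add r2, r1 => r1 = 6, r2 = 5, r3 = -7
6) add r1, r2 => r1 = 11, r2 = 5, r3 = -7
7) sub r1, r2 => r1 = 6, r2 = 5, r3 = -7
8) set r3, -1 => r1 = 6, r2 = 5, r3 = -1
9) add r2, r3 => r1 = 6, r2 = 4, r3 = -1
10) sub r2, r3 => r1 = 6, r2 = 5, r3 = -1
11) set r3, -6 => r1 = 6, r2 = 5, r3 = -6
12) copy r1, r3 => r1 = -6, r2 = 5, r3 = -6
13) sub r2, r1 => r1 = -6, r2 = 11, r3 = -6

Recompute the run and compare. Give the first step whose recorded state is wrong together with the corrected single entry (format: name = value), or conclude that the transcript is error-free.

Step 1: r1 = 3 - -3 = 6 — verified.
Step 2: r2 = -7 — in agreement.
Step 3: r3 = 1 * -7 = -7 — agrees with the transcript.
Step 4: r2 = 6 — the transcript disagrees here.
First incorrect step: 4; the correct value is r2 = 6.

step 4, r2 = 6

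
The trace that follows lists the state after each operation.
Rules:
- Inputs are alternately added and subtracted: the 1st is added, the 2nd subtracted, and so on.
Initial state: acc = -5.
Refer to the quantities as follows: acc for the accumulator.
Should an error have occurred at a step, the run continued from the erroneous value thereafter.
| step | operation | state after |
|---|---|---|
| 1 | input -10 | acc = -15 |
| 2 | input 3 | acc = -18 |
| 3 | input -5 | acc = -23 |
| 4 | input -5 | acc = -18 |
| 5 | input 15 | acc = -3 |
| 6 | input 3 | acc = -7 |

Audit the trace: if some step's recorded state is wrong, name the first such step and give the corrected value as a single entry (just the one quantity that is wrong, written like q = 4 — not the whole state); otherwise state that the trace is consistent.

step 6, acc = -6

Recomputing the run from the initial state:
step 1: acc = -15
step 2: acc = -18
step 3: acc = -23
step 4: acc = -18
step 5: acc = -3
step 6: acc = -6
The first disagreement with the trace is at step 6, where the value should be acc = -6.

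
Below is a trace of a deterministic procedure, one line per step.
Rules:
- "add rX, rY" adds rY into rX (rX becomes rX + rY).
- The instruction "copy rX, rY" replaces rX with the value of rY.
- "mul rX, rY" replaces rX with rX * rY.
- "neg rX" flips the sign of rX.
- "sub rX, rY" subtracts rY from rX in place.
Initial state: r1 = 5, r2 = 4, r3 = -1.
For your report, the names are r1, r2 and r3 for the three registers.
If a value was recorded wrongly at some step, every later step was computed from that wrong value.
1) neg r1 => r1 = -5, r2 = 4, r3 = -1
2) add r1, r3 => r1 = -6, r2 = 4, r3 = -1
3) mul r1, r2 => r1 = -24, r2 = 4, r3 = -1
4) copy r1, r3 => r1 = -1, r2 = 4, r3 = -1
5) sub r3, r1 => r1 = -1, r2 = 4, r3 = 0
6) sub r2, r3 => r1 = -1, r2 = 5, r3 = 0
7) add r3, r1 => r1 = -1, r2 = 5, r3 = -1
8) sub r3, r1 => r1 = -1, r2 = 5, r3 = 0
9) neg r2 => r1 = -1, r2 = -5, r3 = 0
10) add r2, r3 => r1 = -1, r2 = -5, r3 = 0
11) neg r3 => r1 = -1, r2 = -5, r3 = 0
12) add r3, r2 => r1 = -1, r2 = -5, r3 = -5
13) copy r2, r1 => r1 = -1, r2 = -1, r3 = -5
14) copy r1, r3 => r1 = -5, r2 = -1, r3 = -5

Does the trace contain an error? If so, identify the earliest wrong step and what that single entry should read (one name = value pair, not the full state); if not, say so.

step 6, r2 = 4

Recomputing the run from the initial state:
step 1: r1 = -5, r2 = 4, r3 = -1
step 2: r1 = -6, r2 = 4, r3 = -1
step 3: r1 = -24, r2 = 4, r3 = -1
step 4: r1 = -1, r2 = 4, r3 = -1
step 5: r1 = -1, r2 = 4, r3 = 0
step 6: r1 = -1, r2 = 4, r3 = 0
step 7: r1 = -1, r2 = 4, r3 = -1
step 8: r1 = -1, r2 = 4, r3 = 0
step 9: r1 = -1, r2 = -4, r3 = 0
step 10: r1 = -1, r2 = -4, r3 = 0
step 11: r1 = -1, r2 = -4, r3 = 0
step 12: r1 = -1, r2 = -4, r3 = -4
step 13: r1 = -1, r2 = -1, r3 = -4
step 14: r1 = -4, r2 = -1, r3 = -4
The first disagreement with the trace is at step 6, where the value should be r2 = 4.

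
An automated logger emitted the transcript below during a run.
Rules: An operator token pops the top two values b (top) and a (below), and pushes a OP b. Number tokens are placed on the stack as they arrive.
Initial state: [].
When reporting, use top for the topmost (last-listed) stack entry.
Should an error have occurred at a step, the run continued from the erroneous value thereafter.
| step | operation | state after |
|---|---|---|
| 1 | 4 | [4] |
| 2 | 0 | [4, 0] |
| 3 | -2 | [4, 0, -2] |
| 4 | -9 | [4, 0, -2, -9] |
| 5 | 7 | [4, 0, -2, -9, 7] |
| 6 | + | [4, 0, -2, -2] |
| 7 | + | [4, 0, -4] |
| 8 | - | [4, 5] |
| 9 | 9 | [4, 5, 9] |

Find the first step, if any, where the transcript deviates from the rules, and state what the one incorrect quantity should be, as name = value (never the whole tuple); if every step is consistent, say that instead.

step 8, top = 4

Recomputing the run from the initial state:
step 1: [4]
step 2: [4, 0]
step 3: [4, 0, -2]
step 4: [4, 0, -2, -9]
step 5: [4, 0, -2, -9, 7]
step 6: [4, 0, -2, -2]
step 7: [4, 0, -4]
step 8: [4, 4]
step 9: [4, 4, 9]
The first disagreement with the transcript is at step 8, where the value should be top = 4.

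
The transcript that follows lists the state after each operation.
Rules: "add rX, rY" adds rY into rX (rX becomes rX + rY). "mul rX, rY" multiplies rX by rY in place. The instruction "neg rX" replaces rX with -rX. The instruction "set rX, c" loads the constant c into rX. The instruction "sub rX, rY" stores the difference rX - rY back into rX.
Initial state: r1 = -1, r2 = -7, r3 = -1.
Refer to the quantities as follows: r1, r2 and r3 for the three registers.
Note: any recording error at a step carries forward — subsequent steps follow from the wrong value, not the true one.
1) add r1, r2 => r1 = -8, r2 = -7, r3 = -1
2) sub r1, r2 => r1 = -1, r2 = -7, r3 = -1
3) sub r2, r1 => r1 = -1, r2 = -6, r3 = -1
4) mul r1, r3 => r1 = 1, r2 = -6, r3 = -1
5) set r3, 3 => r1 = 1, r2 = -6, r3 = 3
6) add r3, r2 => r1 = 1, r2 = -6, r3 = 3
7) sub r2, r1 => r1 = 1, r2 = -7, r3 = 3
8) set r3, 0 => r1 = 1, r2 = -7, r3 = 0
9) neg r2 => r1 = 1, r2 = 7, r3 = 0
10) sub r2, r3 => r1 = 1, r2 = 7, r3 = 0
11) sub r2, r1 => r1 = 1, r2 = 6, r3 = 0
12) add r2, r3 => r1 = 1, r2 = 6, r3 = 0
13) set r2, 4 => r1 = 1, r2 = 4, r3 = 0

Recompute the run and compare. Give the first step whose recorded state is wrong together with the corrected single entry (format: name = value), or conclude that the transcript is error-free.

step 6, r3 = -3

Step 1: r1 = -1 + -7 = -8 — agrees with the transcript.
Step 2: r1 = -8 - -7 = -1 — no discrepancy.
Step 3: r2 = -7 - -1 = -6 — checks out.
Step 4: r1 = -1 * -1 = 1 — in agreement.
Step 5: r3 = 3 — confirmed correct.
Step 6: r3 = 3 + -6 = -3 — the entry is off here.
Conclusion: step 6 carries the first error; the entry should be r3 = -3.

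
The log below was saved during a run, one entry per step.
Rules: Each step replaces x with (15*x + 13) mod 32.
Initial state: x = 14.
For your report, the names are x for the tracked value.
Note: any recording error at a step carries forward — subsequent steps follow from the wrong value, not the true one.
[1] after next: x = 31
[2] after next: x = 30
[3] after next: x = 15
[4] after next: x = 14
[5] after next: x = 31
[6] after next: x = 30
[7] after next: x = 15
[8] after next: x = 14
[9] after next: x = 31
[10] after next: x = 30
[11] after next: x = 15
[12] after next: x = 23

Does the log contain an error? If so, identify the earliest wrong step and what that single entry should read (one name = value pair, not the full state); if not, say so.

step 1: x = (15*14 + 13) mod 32 = 31 -> checks out
step 2: x = (15*31 + 13) mod 32 = 30 -> verified
step 3: x = (15*30 + 13) mod 32 = 15 -> agrees with the log
step 4: x = (15*15 + 13) mod 32 = 14 -> verified
step 5: x = (15*14 + 13) mod 32 = 31 -> consistent with the log
step 6: x = (15*31 + 13) mod 32 = 30 -> matches
step 7: x = (15*30 + 13) mod 32 = 15 -> confirmed correct
step 8: x = (15*15 + 13) mod 32 = 14 -> same as recorded
step 9: x = (15*14 + 13) mod 32 = 31 -> matches
step 10: x = (15*31 + 13) mod 32 = 30 -> in agreement
step 11: x = (15*30 + 13) mod 32 = 15 -> checks out
step 12: x = (15*15 + 13) mod 32 = 14 -> first mismatch against the log
That makes step 12 the first incorrect line — x = 14 is what it should show.

step 12, x = 14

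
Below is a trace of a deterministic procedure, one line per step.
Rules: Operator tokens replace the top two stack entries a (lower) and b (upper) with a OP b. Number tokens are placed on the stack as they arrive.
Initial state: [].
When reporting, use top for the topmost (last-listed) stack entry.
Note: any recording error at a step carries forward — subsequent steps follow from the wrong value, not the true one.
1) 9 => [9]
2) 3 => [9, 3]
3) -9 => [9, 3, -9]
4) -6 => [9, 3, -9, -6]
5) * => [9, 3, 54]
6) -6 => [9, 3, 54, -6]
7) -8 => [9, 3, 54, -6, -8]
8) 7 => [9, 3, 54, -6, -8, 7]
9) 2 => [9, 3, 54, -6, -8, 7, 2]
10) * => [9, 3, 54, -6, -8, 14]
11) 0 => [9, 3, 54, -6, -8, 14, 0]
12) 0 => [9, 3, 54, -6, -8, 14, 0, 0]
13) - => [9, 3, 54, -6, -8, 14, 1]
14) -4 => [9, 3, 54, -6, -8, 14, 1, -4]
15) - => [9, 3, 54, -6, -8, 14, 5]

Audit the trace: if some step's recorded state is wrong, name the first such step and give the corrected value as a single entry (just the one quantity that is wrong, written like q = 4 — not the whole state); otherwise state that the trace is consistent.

step 13, top = 0

1. push 9: top = 9 (checks out)
2. push 3: top = 3 (same as recorded)
3. push -9: top = -9 (matches)
4. push -6: top = -6 (agrees with the trace)
5. -9 * -6 = 54 (confirmed correct)
6. push -6: top = -6 (verified)
7. push -8: top = -8 (checks out)
8. push 7: top = 7 (checks out)
9. push 2: top = 2 (same as recorded)
10. 7 * 2 = 14 (matches)
11. push 0: top = 0 (verified)
12. push 0: top = 0 (checks out)
13. 0 - 0 = 0 (the entry is off here)
The earliest wrong entry is at step 13: it should read top = 0.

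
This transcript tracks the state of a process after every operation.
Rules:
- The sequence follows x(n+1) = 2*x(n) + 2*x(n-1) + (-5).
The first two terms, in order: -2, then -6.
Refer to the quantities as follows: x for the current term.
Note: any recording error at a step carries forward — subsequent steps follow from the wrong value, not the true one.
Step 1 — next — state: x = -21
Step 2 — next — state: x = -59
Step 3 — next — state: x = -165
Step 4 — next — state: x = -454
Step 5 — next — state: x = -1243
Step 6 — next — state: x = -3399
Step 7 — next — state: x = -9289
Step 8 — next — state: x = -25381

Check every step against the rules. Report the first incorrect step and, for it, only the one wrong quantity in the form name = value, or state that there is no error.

step 4, x = -453

Step 1: x = 2*(-6) + (2)*(-2) + (-5) = -21 — consistent with the transcript.
Step 2: x = 2*(-21) + (2)*(-6) + (-5) = -59 — in agreement.
Step 3: x = 2*(-59) + (2)*(-21) + (-5) = -165 — no discrepancy.
Step 4: x = 2*(-165) + (2)*(-59) + (-5) = -453 — the recorded entry deviates here.
First incorrect step: 4; the correct value is x = -453.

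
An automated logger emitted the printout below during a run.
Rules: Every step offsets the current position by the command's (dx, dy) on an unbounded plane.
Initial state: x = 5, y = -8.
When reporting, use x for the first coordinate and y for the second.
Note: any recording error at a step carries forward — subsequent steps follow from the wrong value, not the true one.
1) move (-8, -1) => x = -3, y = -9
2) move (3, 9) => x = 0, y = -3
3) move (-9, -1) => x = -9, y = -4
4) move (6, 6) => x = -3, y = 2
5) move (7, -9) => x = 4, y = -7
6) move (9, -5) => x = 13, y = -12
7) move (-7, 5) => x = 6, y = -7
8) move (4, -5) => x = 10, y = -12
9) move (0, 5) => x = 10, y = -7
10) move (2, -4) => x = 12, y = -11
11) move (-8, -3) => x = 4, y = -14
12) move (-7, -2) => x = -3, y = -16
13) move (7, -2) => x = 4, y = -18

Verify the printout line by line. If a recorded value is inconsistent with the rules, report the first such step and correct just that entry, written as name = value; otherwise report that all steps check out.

step 2, y = 0

Step 1: x = 5 + (-8) = -3, y = -8 + (-1) = -9 — confirmed correct.
Step 2: x = -3 + (3) = 0, y = -9 + (9) = 0 — the printout disagrees here.
The earliest wrong entry is at step 2: it should read y = 0.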